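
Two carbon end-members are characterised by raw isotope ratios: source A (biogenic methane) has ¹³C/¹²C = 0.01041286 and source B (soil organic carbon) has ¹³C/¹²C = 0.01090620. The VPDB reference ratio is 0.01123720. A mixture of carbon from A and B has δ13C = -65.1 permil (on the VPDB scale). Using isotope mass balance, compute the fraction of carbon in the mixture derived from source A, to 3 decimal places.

0.812

δ_A = (0.01041286/0.01123720 − 1)×1000 = (0.926642 − 1)×1000 = -73.358 permil
δ_B = (0.01090620/0.01123720 − 1)×1000 = (0.970544 − 1)×1000 = -29.456 permil
f_A = (δ_mix − δ_B)/(δ_A − δ_B) = (-65.1 − (-29.456))/(-73.358 − (-29.456))
f_A = -35.644 / -43.902 = 0.8119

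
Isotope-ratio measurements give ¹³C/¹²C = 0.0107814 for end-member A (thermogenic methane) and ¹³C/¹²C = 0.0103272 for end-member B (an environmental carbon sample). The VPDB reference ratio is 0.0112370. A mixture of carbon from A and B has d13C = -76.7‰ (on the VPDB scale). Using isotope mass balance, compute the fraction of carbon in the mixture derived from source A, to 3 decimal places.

0.106

δ_A = (0.0107814/0.0112370 − 1)×1000 = (0.959455 − 1)×1000 = -40.545‰
δ_B = (0.0103272/0.0112370 − 1)×1000 = (0.919035 − 1)×1000 = -80.965‰
f_A = (δ_mix − δ_B)/(δ_A − δ_B) = (-76.7 − (-80.965))/(-40.545 − (-80.965))
f_A = 4.265 / 40.420 = 0.1055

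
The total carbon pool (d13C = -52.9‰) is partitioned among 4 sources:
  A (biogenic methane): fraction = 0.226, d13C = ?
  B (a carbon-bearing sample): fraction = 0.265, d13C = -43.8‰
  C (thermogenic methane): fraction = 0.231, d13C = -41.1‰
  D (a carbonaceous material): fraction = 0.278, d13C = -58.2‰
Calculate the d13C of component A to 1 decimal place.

-69.1‰

Isotope mass balance: δ_bulk = Σ fᵢ·δᵢ.
-52.9 = 0.226×δ_A + 0.265×(-43.8) + 0.231×(-41.1) + 0.278×(-58.2)
0.226·δ_A = -52.9 − (-37.281) = -15.619
δ_A = -15.619 / 0.226 = -69.11‰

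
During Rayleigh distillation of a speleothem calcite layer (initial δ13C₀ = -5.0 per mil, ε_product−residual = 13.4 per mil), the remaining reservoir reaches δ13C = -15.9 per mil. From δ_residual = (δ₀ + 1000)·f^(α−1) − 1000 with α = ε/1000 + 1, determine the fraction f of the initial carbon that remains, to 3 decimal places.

0.440

α − 1 = ε/1000 = 0.0134
(δ_res + 1000)/(δ₀ + 1000) = (-15.9 + 1000)/(-5.0 + 1000) = 984.1/995.0 = 0.989045
f = 0.989045^(1/0.0134) = exp(ln(0.989045)/0.0134) = exp(-0.01102/0.0134)
f = exp(-0.8220) = 0.4395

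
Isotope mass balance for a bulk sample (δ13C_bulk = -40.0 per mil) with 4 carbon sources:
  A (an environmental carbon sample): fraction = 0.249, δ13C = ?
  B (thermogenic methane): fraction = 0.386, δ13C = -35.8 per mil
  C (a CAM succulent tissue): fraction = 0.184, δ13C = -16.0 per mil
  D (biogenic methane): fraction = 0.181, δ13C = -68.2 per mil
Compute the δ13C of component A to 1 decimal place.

-43.7 per mil

Isotope mass balance: δ_bulk = Σ fᵢ·δᵢ.
-40.0 = 0.249×δ_A + 0.386×(-35.8) + 0.184×(-16.0) + 0.181×(-68.2)
0.249·δ_A = -40.0 − (-29.107) = -10.893
δ_A = -10.893 / 0.249 = -43.75 per mil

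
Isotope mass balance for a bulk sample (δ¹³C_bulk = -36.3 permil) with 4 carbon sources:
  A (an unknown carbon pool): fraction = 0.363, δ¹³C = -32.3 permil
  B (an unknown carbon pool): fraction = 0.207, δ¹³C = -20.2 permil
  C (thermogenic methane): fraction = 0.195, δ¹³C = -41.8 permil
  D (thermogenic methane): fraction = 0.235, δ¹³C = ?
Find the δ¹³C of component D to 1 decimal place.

Isotope mass balance: δ_bulk = Σ fᵢ·δᵢ.
-36.3 = 0.363×(-32.3) + 0.207×(-20.2) + 0.195×(-41.8) + 0.235×δ_D
0.235·δ_D = -36.3 − (-24.057) = -12.243
δ_D = -12.243 / 0.235 = -52.10 permil

-52.1 permil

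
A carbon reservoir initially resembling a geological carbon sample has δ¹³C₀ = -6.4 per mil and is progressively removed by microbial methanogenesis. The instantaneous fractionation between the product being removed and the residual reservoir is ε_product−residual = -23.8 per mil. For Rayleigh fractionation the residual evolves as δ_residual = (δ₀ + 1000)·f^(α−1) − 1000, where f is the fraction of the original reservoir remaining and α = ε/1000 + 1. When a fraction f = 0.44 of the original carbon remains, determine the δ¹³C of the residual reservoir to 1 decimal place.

13.2 per mil

Rayleigh residual: δ_res = (δ₀ + 1000)·f^(α−1) − 1000
α = ε/1000 + 1 = 0.97620, so α − 1 = -0.02380
f^(α−1) = 0.44^(-0.02380) = 1.019731
δ_res = (-6.4 + 1000) × 1.019731 − 1000 = 1013.205 − 1000 = 13.21 per mil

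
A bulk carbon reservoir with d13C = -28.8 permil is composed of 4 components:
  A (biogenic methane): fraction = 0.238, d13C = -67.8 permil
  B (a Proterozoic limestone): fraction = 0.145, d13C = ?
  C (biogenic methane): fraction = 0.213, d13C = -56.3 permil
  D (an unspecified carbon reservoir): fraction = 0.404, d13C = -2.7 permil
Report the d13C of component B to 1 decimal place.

2.9 permil

Isotope mass balance: δ_bulk = Σ fᵢ·δᵢ.
-28.8 = 0.238×(-67.8) + 0.145×δ_B + 0.213×(-56.3) + 0.404×(-2.7)
0.145·δ_B = -28.8 − (-29.219) = 0.419
δ_B = 0.419 / 0.145 = 2.89 permil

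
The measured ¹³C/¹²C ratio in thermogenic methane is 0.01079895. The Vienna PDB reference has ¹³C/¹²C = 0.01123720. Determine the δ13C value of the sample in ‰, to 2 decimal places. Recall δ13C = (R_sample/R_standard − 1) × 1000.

δ13C = (R_sample / R_standard − 1) × 1000
R_sample / R_standard = 0.01079895 / 0.01123720 = 0.961000
δ13C = (0.961000 − 1) × 1000 = -39.000‰

-39.00‰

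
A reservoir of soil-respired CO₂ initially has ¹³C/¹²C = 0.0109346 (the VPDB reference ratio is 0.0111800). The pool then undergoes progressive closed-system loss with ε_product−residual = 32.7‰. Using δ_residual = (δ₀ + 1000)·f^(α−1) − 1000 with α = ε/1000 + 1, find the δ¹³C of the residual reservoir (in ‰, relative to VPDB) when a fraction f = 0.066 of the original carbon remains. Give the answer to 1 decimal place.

-105.1‰

δ₀ = (0.0109346/0.0111800 − 1)×1000 = (0.978050 − 1)×1000 = -21.950‰
α − 1 = ε/1000 = 0.0327
f^(α−1) = 0.066^(0.0327) = 0.914954
δ_res = (-21.950 + 1000) × 0.914954 − 1000 = 894.870 − 1000 = -105.13‰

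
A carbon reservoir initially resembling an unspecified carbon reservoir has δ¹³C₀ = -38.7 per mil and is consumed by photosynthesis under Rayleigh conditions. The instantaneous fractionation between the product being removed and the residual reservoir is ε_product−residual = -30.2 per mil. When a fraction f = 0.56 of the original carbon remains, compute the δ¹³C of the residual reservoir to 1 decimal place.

Rayleigh residual: δ_res = (δ₀ + 1000)·f^(α−1) − 1000
α = ε/1000 + 1 = 0.96980, so α − 1 = -0.03020
f^(α−1) = 0.56^(-0.03020) = 1.017665
δ_res = (-38.7 + 1000) × 1.017665 − 1000 = 978.281 − 1000 = -21.72 per mil

-21.7 per mil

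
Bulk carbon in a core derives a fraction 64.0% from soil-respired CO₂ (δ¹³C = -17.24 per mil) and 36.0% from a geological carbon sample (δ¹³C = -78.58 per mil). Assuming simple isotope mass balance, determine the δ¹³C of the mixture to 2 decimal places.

δ_mix = f_A·δ_A + f_B·δ_B
δ_mix = 0.640 × (-17.24) + 0.360 × (-78.58)
δ_mix = -11.034 + -28.289 = -39.322 per mil

-39.32 per mil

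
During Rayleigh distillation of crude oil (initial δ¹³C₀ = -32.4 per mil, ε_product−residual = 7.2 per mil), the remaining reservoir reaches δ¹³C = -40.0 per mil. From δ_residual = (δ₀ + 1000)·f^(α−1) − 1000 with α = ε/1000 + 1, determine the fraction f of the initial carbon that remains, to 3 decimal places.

0.334

α − 1 = ε/1000 = 0.0072
(δ_res + 1000)/(δ₀ + 1000) = (-40.0 + 1000)/(-32.4 + 1000) = 960.0/967.6 = 0.992146
f = 0.992146^(1/0.0072) = exp(ln(0.992146)/0.0072) = exp(-0.00789/0.0072)
f = exp(-1.0952) = 0.3345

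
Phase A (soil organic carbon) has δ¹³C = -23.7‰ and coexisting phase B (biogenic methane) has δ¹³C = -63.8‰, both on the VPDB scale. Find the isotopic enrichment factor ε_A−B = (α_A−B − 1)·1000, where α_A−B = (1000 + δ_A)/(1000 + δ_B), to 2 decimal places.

α_A−B = (1000 + -23.7) / (1000 + -63.8) = 976.3 / 936.2 = 1.042833
ε_A−B = (1.042833 − 1) × 1000 = 42.833‰
(The approximation ε ≈ δ_A − δ_B would give 40.1‰.)

42.83‰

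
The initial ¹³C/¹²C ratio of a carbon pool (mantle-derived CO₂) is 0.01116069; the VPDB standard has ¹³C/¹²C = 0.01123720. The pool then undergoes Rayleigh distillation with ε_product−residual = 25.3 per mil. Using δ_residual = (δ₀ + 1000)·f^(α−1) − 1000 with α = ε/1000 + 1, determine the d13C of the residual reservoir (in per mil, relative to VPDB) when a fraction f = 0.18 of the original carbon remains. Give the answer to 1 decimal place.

δ₀ = (0.01116069/0.01123720 − 1)×1000 = (0.993191 − 1)×1000 = -6.809 per mil
α − 1 = ε/1000 = 0.0253
f^(α−1) = 0.18^(0.0253) = 0.957543
δ_res = (-6.809 + 1000) × 0.957543 − 1000 = 951.024 − 1000 = -48.98 per mil

-49.0 per mil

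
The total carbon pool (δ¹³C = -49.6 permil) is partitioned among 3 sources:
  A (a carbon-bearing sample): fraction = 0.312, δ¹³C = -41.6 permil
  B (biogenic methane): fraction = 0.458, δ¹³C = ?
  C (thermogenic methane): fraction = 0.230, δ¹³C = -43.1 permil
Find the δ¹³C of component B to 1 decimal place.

Isotope mass balance: δ_bulk = Σ fᵢ·δᵢ.
-49.6 = 0.312×(-41.6) + 0.458×δ_B + 0.230×(-43.1)
0.458·δ_B = -49.6 − (-22.892) = -26.708
δ_B = -26.708 / 0.458 = -58.31 permil

-58.3 permil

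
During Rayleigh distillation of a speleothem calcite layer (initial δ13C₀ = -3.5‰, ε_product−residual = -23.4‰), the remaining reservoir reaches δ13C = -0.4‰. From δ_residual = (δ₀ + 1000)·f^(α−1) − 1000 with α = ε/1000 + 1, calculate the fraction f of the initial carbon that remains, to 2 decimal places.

0.88

α − 1 = ε/1000 = -0.0234
(δ_res + 1000)/(δ₀ + 1000) = (-0.4 + 1000)/(-3.5 + 1000) = 999.6/996.5 = 1.003111
f = 1.003111^(1/-0.0234) = exp(ln(1.003111)/-0.0234) = exp(0.00311/-0.0234)
f = exp(-0.1327) = 0.8757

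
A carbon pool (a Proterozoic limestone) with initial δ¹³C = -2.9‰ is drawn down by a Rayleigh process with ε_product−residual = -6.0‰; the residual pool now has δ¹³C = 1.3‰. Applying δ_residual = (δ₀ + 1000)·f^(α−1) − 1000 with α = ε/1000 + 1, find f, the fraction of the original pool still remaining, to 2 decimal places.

0.50

α − 1 = ε/1000 = -0.0060
(δ_res + 1000)/(δ₀ + 1000) = (1.3 + 1000)/(-2.9 + 1000) = 1001.3/997.1 = 1.004212
f = 1.004212^(1/-0.0060) = exp(ln(1.004212)/-0.0060) = exp(0.00420/-0.0060)
f = exp(-0.7006) = 0.4963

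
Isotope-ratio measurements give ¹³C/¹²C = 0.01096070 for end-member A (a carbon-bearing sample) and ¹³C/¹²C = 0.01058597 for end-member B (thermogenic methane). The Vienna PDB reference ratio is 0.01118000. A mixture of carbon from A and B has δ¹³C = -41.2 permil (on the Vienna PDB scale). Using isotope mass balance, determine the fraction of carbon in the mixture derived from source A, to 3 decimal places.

δ_A = (0.01096070/0.01118000 − 1)×1000 = (0.980385 − 1)×1000 = -19.615 permil
δ_B = (0.01058597/0.01118000 − 1)×1000 = (0.946867 − 1)×1000 = -53.133 permil
f_A = (δ_mix − δ_B)/(δ_A − δ_B) = (-41.2 − (-53.133))/(-19.615 − (-53.133))
f_A = 11.933 / 33.518 = 0.3560

0.356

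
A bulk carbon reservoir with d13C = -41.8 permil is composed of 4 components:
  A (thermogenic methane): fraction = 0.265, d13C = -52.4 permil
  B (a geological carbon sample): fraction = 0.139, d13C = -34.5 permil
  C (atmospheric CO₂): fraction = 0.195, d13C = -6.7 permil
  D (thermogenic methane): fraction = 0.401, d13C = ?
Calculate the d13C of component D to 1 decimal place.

Isotope mass balance: δ_bulk = Σ fᵢ·δᵢ.
-41.8 = 0.265×(-52.4) + 0.139×(-34.5) + 0.195×(-6.7) + 0.401×δ_D
0.401·δ_D = -41.8 − (-19.988) = -21.812
δ_D = -21.812 / 0.401 = -54.39 permil

-54.4 permil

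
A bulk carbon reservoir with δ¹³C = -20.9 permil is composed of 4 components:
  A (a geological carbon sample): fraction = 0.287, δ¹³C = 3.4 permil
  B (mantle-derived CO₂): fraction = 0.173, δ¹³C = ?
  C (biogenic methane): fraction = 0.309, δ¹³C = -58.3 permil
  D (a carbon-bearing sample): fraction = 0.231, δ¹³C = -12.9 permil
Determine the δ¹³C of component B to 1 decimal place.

-5.1 permil

Isotope mass balance: δ_bulk = Σ fᵢ·δᵢ.
-20.9 = 0.287×(3.4) + 0.173×δ_B + 0.309×(-58.3) + 0.231×(-12.9)
0.173·δ_B = -20.9 − (-20.019) = -0.881
δ_B = -0.881 / 0.173 = -5.09 permil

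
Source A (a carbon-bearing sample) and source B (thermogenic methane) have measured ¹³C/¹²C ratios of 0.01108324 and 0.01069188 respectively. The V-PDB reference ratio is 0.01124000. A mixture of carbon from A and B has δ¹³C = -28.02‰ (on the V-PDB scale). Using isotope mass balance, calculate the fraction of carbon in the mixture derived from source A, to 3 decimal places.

0.596

δ_A = (0.01108324/0.01124000 − 1)×1000 = (0.986053 − 1)×1000 = -13.947‰
δ_B = (0.01069188/0.01124000 − 1)×1000 = (0.951235 − 1)×1000 = -48.765‰
f_A = (δ_mix − δ_B)/(δ_A − δ_B) = (-28.02 − (-48.765))/(-13.947 − (-48.765))
f_A = 20.745 / 34.819 = 0.5958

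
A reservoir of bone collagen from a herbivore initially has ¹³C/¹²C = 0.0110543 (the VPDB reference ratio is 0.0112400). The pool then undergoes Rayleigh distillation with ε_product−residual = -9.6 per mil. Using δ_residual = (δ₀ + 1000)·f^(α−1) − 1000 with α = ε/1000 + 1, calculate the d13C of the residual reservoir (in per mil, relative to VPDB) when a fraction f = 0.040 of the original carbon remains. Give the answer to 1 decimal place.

δ₀ = (0.0110543/0.0112400 − 1)×1000 = (0.983479 − 1)×1000 = -16.521 per mil
α − 1 = ε/1000 = -0.0096
f^(α−1) = 0.040^(-0.0096) = 1.031384
δ_res = (-16.521 + 1000) × 1.031384 − 1000 = 1014.344 − 1000 = 14.34 per mil

14.3 per mil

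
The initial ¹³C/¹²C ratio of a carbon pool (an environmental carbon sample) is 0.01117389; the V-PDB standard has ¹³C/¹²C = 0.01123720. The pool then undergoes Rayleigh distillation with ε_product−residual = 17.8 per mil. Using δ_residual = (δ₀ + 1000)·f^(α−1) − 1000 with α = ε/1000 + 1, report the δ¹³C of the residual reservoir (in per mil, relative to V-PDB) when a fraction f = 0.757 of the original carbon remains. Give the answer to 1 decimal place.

-10.5 per mil

δ₀ = (0.01117389/0.01123720 − 1)×1000 = (0.994366 − 1)×1000 = -5.634 per mil
α − 1 = ε/1000 = 0.0178
f^(α−1) = 0.757^(0.0178) = 0.995057
δ_res = (-5.634 + 1000) × 0.995057 − 1000 = 989.451 − 1000 = -10.55 per mil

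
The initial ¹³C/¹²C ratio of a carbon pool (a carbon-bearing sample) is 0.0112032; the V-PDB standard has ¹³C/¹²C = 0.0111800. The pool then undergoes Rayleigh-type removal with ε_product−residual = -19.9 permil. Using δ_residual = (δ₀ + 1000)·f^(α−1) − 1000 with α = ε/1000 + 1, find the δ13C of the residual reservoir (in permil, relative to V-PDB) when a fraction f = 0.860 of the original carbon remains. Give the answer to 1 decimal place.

δ₀ = (0.0112032/0.0111800 − 1)×1000 = (1.002075 − 1)×1000 = 2.075 permil
α − 1 = ε/1000 = -0.0199
f^(α−1) = 0.860^(-0.0199) = 1.003006
δ_res = (2.075 + 1000) × 1.003006 − 1000 = 1005.087 − 1000 = 5.09 permil

5.1 permil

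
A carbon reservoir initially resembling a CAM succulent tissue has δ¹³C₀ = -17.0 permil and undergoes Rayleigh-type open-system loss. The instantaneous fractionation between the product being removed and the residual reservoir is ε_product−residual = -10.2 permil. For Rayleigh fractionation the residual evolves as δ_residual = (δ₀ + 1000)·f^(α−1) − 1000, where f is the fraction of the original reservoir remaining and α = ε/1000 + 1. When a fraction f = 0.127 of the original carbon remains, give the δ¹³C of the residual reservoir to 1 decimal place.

3.9 permil

Rayleigh residual: δ_res = (δ₀ + 1000)·f^(α−1) − 1000
α = ε/1000 + 1 = 0.98980, so α − 1 = -0.01020
f^(α−1) = 0.127^(-0.01020) = 1.021271
δ_res = (-17.0 + 1000) × 1.021271 − 1000 = 1003.910 − 1000 = 3.91 permil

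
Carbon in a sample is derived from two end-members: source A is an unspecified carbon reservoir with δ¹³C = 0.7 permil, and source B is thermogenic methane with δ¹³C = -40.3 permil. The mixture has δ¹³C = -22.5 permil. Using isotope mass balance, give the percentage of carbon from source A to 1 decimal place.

43.4%

δ_mix = f_A·δ_A + (1 − f_A)·δ_B  ⇒  f_A = (δ_mix − δ_B)/(δ_A − δ_B)
f_A = (-22.5 − (-40.3)) / (0.7 − (-40.3))
f_A = 17.8 / 41.0 = 0.4341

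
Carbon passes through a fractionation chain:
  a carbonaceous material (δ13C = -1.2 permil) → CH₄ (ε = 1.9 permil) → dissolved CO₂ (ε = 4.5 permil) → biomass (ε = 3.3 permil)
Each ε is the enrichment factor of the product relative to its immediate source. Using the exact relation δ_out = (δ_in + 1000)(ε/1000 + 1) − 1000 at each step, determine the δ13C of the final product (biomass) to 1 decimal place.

8.5 permil

step 1: δ = (-1.20 + 1000)·(1.9/1000 + 1) − 1000 = 0.70 permil
step 2: δ = (0.70 + 1000)·(4.5/1000 + 1) − 1000 = 5.20 permil
step 3: δ = (5.20 + 1000)·(3.3/1000 + 1) − 1000 = 8.52 permil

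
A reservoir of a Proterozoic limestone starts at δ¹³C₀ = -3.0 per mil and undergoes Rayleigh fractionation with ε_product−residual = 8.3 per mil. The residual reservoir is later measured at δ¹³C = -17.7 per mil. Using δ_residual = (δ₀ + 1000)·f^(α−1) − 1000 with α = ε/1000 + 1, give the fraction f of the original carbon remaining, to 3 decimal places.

0.167

α − 1 = ε/1000 = 0.0083
(δ_res + 1000)/(δ₀ + 1000) = (-17.7 + 1000)/(-3.0 + 1000) = 982.3/997.0 = 0.985256
f = 0.985256^(1/0.0083) = exp(ln(0.985256)/0.0083) = exp(-0.01485/0.0083)
f = exp(-1.7896) = 0.1670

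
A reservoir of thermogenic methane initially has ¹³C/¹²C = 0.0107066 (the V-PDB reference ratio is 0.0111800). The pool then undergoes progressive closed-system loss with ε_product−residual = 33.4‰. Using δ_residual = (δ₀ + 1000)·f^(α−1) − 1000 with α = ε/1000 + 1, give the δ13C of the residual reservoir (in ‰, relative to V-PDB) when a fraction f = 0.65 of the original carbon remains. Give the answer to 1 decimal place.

δ₀ = (0.0107066/0.0111800 − 1)×1000 = (0.957657 − 1)×1000 = -42.343‰
α − 1 = ε/1000 = 0.0334
f^(α−1) = 0.65^(0.0334) = 0.985715
δ_res = (-42.343 + 1000) × 0.985715 − 1000 = 943.976 − 1000 = -56.02‰

-56.0‰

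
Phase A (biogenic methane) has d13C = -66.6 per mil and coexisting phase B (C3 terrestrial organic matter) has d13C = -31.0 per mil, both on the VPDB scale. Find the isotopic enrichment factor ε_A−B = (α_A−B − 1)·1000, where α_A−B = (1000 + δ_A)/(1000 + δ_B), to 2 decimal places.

α_A−B = (1000 + -66.6) / (1000 + -31.0) = 933.4 / 969.0 = 0.963261
ε_A−B = (0.963261 − 1) × 1000 = -36.739 per mil
(The approximation ε ≈ δ_A − δ_B would give -35.6 per mil.)

-36.74 per mil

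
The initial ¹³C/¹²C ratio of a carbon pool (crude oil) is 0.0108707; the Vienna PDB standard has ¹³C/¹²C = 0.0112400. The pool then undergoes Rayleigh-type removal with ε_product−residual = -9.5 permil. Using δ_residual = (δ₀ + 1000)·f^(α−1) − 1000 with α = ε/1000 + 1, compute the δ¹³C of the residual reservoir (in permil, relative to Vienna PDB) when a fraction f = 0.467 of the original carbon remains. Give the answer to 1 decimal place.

-25.8 permil

δ₀ = (0.0108707/0.0112400 − 1)×1000 = (0.967144 − 1)×1000 = -32.856 permil
α − 1 = ε/1000 = -0.0095
f^(α−1) = 0.467^(-0.0095) = 1.007260
δ_res = (-32.856 + 1000) × 1.007260 − 1000 = 974.165 − 1000 = -25.83 permil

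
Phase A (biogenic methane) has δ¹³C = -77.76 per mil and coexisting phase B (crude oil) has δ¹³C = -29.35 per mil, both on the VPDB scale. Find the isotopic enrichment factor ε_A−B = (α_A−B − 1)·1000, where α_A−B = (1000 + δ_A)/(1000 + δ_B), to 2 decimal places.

α_A−B = (1000 + -77.76) / (1000 + -29.35) = 922.24 / 970.65 = 0.950126
ε_A−B = (0.950126 − 1) × 1000 = -49.874 per mil
(The approximation ε ≈ δ_A − δ_B would give -48.41 per mil.)

-49.87 per mil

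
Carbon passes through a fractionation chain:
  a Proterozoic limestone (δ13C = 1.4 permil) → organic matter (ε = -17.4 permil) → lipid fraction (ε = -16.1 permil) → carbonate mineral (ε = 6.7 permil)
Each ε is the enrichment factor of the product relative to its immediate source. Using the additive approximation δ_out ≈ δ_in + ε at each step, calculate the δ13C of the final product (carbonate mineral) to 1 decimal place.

step 1: δ ≈ 1.4 + (-17.4) = -16.0 permil
step 2: δ ≈ -16.0 + (-16.1) = -32.1 permil
step 3: δ ≈ -32.1 + (6.7) = -25.4 permil

-25.4 permil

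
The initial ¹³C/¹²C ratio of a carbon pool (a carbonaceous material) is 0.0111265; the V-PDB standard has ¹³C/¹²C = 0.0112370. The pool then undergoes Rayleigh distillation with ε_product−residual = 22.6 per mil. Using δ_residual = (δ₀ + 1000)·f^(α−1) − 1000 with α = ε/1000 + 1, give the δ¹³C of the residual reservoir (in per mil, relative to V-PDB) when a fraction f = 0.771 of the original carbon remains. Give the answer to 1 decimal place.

δ₀ = (0.0111265/0.0112370 − 1)×1000 = (0.990166 − 1)×1000 = -9.834 per mil
α − 1 = ε/1000 = 0.0226
f^(α−1) = 0.771^(0.0226) = 0.994140
δ_res = (-9.834 + 1000) × 0.994140 − 1000 = 984.364 − 1000 = -15.64 per mil

-15.6 per mil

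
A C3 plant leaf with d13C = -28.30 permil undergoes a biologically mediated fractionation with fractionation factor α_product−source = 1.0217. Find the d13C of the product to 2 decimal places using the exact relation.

-7.21 permil

δ_product = (δ_source + 1000)·α − 1000
δ_product = (-28.30 + 1000) × 1.0217 − 1000
δ_product = 992.786 − 1000 = -7.214 permil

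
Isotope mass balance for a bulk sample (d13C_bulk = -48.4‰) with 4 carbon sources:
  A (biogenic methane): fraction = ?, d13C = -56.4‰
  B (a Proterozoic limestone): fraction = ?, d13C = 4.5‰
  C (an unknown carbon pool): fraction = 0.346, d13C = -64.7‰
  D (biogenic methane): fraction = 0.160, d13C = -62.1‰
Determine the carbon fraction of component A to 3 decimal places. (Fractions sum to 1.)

Let f_A and f_B be the unknown fractions; fractions sum to 1 so f_A + f_B = 0.494.
Mass balance: Σ fᵢ·δᵢ = δ_bulk ⇒ f_A·(-56.4) + f_B·(4.5) = -48.4 − (-32.322) = -16.078
Substitute f_B = 0.494 − f_A:
f_A·(-56.4 − 4.5) = -16.078 − 0.494×(4.5) = -18.301
f_A = -18.301 / -60.9 = 0.3005

0.301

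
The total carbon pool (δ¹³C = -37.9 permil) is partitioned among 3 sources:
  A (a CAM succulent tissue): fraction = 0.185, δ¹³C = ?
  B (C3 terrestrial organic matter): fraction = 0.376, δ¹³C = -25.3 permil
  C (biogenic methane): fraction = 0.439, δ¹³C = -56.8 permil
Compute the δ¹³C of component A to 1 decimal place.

Isotope mass balance: δ_bulk = Σ fᵢ·δᵢ.
-37.9 = 0.185×δ_A + 0.376×(-25.3) + 0.439×(-56.8)
0.185·δ_A = -37.9 − (-34.448) = -3.452
δ_A = -3.452 / 0.185 = -18.66 permil

-18.7 permil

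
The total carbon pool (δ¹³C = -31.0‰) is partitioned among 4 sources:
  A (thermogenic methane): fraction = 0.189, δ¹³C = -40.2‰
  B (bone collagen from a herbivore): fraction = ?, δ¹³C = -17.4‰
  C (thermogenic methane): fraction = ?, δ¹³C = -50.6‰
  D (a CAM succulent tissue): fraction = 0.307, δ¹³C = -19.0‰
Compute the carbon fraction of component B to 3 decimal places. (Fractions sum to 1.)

Let f_B and f_C be the unknown fractions; fractions sum to 1 so f_B + f_C = 0.504.
Mass balance: Σ fᵢ·δᵢ = δ_bulk ⇒ f_B·(-17.4) + f_C·(-50.6) = -31.0 − (-13.431) = -17.569
Substitute f_C = 0.504 − f_B:
f_B·(-17.4 − -50.6) = -17.569 − 0.504×(-50.6) = 7.933
f_B = 7.933 / 33.2 = 0.2390

0.239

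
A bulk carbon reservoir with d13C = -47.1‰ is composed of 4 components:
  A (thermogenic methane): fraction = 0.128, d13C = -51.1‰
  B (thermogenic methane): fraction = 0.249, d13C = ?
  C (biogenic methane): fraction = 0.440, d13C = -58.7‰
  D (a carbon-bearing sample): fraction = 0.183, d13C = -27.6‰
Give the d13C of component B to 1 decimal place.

-38.9‰

Isotope mass balance: δ_bulk = Σ fᵢ·δᵢ.
-47.1 = 0.128×(-51.1) + 0.249×δ_B + 0.440×(-58.7) + 0.183×(-27.6)
0.249·δ_B = -47.1 − (-37.420) = -9.680
δ_B = -9.680 / 0.249 = -38.88‰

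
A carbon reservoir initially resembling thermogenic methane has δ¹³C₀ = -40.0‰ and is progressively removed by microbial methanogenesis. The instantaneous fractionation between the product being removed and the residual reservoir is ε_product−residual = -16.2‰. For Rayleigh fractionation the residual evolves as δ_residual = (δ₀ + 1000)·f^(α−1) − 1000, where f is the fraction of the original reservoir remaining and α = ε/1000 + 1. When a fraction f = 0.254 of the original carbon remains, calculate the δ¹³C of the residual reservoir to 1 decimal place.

Rayleigh residual: δ_res = (δ₀ + 1000)·f^(α−1) − 1000
α = ε/1000 + 1 = 0.98380, so α − 1 = -0.01620
f^(α−1) = 0.254^(-0.01620) = 1.022449
δ_res = (-40.0 + 1000) × 1.022449 − 1000 = 981.551 − 1000 = -18.45‰

-18.4‰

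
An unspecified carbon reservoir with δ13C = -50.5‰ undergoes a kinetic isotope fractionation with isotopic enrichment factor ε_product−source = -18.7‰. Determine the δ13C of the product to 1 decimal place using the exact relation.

-68.3‰

Exactly, δ_product = (δ_source + 1000)·(ε/1000 + 1) − 1000.
δ_product = (-50.5 + 1000) × (-18.7/1000 + 1) − 1000
δ_product = -68.26‰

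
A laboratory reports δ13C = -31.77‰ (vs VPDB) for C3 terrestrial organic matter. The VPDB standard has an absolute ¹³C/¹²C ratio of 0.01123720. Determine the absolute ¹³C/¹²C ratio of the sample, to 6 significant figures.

0.0108802

R_sample = R_standard × (δ13C/1000 + 1)
R_sample = 0.01123720 × (-31.77/1000 + 1) = 0.01123720 × 0.968230
R_sample = 0.0108802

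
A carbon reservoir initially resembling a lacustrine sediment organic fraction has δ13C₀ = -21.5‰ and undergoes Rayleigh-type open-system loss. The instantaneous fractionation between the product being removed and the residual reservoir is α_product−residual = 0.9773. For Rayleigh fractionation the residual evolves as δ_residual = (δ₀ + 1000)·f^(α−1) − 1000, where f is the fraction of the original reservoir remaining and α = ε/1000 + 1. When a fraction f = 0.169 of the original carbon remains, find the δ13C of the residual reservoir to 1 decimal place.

18.8‰

Rayleigh residual: δ_res = (δ₀ + 1000)·f^(α−1) − 1000
α − 1 = -0.02270
f^(α−1) = 0.169^(-0.02270) = 1.041183
δ_res = (-21.5 + 1000) × 1.041183 − 1000 = 1018.797 − 1000 = 18.80‰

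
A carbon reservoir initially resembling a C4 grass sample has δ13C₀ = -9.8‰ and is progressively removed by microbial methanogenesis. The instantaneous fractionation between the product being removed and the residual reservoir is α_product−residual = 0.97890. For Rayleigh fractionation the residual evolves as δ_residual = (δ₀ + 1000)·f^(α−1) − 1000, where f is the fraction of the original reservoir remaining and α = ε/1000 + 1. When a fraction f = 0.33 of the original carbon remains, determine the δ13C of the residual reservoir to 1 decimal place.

13.6‰

Rayleigh residual: δ_res = (δ₀ + 1000)·f^(α−1) − 1000
α − 1 = -0.02110
f^(α−1) = 0.33^(-0.02110) = 1.023669
δ_res = (-9.8 + 1000) × 1.023669 − 1000 = 1013.637 − 1000 = 13.64‰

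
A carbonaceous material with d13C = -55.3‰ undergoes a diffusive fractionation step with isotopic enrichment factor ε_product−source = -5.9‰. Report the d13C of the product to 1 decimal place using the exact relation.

-60.9‰

To first order, δ_product ≈ δ_source + ε = -61.2‰.
Exactly, δ_product = (δ_source + 1000)·(ε/1000 + 1) − 1000.
δ_product = (-55.3 + 1000) × (-5.9/1000 + 1) − 1000
δ_product = -60.87‰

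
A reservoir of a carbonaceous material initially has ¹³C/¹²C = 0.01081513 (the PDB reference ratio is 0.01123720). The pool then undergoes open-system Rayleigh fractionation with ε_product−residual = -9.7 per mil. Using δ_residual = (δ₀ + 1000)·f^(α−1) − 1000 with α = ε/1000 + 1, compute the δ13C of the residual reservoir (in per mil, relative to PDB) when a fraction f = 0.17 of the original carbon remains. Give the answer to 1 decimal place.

-20.9 per mil

δ₀ = (0.01081513/0.01123720 − 1)×1000 = (0.962440 − 1)×1000 = -37.560 per mil
α − 1 = ε/1000 = -0.0097
f^(α−1) = 0.17^(-0.0097) = 1.017337
δ_res = (-37.560 + 1000) × 1.017337 − 1000 = 979.125 − 1000 = -20.87 per mil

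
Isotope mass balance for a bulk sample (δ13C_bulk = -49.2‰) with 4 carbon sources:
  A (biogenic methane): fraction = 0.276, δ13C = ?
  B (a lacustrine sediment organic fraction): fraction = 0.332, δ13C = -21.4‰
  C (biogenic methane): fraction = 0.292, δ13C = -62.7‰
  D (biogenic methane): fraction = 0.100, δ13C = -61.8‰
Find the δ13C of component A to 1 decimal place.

Isotope mass balance: δ_bulk = Σ fᵢ·δᵢ.
-49.2 = 0.276×δ_A + 0.332×(-21.4) + 0.292×(-62.7) + 0.100×(-61.8)
0.276·δ_A = -49.2 − (-31.593) = -17.607
δ_A = -17.607 / 0.276 = -63.79‰

-63.8‰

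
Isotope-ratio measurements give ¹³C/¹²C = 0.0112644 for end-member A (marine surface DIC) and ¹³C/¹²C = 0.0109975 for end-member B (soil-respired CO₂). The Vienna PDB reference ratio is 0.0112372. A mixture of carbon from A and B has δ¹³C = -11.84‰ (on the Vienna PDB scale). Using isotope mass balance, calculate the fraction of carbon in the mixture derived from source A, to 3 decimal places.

δ_A = (0.0112644/0.0112372 − 1)×1000 = (1.002421 − 1)×1000 = 2.421‰
δ_B = (0.0109975/0.0112372 − 1)×1000 = (0.978669 − 1)×1000 = -21.331‰
f_A = (δ_mix − δ_B)/(δ_A − δ_B) = (-11.84 − (-21.331))/(2.421 − (-21.331))
f_A = 9.491 / 23.751 = 0.3996

0.400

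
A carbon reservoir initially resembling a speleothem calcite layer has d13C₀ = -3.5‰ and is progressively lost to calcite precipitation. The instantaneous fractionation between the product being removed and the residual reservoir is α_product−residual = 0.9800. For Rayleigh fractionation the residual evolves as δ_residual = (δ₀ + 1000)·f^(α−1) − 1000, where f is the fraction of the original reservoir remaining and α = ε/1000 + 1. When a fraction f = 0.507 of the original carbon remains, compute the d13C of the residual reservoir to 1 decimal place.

10.1‰

Rayleigh residual: δ_res = (δ₀ + 1000)·f^(α−1) − 1000
α − 1 = -0.02000
f^(α−1) = 0.507^(-0.02000) = 1.013678
δ_res = (-3.5 + 1000) × 1.013678 − 1000 = 1010.130 − 1000 = 10.13‰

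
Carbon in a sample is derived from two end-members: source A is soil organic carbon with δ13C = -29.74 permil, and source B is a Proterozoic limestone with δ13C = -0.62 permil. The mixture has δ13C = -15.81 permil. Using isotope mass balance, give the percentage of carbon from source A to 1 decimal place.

52.2%

δ_mix = f_A·δ_A + (1 − f_A)·δ_B  ⇒  f_A = (δ_mix − δ_B)/(δ_A − δ_B)
f_A = (-15.81 − (-0.62)) / (-29.74 − (-0.62))
f_A = -15.19 / -29.12 = 0.5216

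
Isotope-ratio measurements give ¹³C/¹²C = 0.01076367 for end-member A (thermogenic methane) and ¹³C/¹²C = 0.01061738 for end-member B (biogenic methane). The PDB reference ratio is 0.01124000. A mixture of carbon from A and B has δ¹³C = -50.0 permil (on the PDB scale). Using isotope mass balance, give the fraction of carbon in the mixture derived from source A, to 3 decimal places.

δ_A = (0.01076367/0.01124000 − 1)×1000 = (0.957622 − 1)×1000 = -42.378 permil
δ_B = (0.01061738/0.01124000 − 1)×1000 = (0.944607 − 1)×1000 = -55.393 permil
f_A = (δ_mix − δ_B)/(δ_A − δ_B) = (-50.0 − (-55.393))/(-42.378 − (-55.393))
f_A = 5.393 / 13.015 = 0.4144

0.414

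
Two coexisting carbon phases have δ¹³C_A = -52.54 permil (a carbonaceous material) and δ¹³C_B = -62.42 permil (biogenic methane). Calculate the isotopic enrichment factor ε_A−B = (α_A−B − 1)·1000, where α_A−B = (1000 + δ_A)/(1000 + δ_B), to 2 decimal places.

10.54 permil

α_A−B = (1000 + -52.54) / (1000 + -62.42) = 947.46 / 937.58 = 1.010538
ε_A−B = (1.010538 − 1) × 1000 = 10.538 permil
(The approximation ε ≈ δ_A − δ_B would give 9.88 permil.)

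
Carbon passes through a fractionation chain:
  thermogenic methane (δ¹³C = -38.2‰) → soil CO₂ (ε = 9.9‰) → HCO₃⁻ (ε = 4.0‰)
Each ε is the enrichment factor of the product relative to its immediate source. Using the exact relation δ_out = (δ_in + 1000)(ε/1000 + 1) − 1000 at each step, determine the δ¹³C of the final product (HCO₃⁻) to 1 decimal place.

step 1: δ = (-38.20 + 1000)·(9.9/1000 + 1) − 1000 = -28.68‰
step 2: δ = (-28.68 + 1000)·(4.0/1000 + 1) − 1000 = -24.79‰

-24.8‰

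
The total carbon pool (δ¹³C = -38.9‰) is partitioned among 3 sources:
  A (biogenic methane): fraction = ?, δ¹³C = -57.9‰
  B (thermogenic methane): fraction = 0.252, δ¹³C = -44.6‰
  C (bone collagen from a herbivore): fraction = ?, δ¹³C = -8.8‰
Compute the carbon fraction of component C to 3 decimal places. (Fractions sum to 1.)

0.319

Let f_C and f_A be the unknown fractions; fractions sum to 1 so f_C + f_A = 0.748.
Mass balance: Σ fᵢ·δᵢ = δ_bulk ⇒ f_C·(-8.8) + f_A·(-57.9) = -38.9 − (-11.239) = -27.661
Substitute f_A = 0.748 − f_C:
f_C·(-8.8 − -57.9) = -27.661 − 0.748×(-57.9) = 15.648
f_C = 15.648 / 49.1 = 0.3187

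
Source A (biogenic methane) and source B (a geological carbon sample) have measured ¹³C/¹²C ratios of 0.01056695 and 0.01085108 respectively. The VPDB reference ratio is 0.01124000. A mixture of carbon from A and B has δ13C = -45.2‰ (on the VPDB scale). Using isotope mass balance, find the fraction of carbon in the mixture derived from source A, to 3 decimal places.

δ_A = (0.01056695/0.01124000 − 1)×1000 = (0.940120 − 1)×1000 = -59.880‰
δ_B = (0.01085108/0.01124000 − 1)×1000 = (0.965399 − 1)×1000 = -34.601‰
f_A = (δ_mix − δ_B)/(δ_A − δ_B) = (-45.2 − (-34.601))/(-59.880 − (-34.601))
f_A = -10.599 / -25.278 = 0.4193

0.419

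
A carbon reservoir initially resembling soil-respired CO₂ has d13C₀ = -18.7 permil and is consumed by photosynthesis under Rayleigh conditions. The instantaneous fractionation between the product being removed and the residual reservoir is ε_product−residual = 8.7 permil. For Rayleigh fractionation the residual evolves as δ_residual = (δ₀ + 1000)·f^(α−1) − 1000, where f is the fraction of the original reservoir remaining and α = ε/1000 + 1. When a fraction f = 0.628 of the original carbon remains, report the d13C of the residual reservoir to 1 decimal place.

-22.7 permil

Rayleigh residual: δ_res = (δ₀ + 1000)·f^(α−1) − 1000
α = ε/1000 + 1 = 1.00870, so α − 1 = 0.00870
f^(α−1) = 0.628^(0.00870) = 0.995961
δ_res = (-18.7 + 1000) × 0.995961 − 1000 = 977.336 − 1000 = -22.66 permil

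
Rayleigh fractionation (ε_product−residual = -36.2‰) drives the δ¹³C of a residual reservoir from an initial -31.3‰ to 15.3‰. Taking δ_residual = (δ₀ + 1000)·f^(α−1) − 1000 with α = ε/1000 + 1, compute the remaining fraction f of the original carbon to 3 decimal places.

α − 1 = ε/1000 = -0.0362
(δ_res + 1000)/(δ₀ + 1000) = (15.3 + 1000)/(-31.3 + 1000) = 1015.3/968.7 = 1.048106
f = 1.048106^(1/-0.0362) = exp(ln(1.048106)/-0.0362) = exp(0.04698/-0.0362)
f = exp(-1.2979) = 0.2731

0.273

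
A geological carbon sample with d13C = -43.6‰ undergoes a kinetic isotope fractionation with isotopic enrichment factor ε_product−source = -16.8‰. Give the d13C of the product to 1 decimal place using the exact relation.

To first order, δ_product ≈ δ_source + ε = -60.4‰.
Exactly, δ_product = (δ_source + 1000)·(ε/1000 + 1) − 1000.
δ_product = (-43.6 + 1000) × (-16.8/1000 + 1) − 1000
δ_product = -59.67‰

-59.7‰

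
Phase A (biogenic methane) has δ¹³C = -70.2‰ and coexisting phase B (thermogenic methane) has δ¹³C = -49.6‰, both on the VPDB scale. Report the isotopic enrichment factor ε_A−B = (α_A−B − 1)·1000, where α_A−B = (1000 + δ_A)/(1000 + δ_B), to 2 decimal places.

α_A−B = (1000 + -70.2) / (1000 + -49.6) = 929.8 / 950.4 = 0.978325
ε_A−B = (0.978325 − 1) × 1000 = -21.675‰
(The approximation ε ≈ δ_A − δ_B would give -20.6‰.)

-21.68‰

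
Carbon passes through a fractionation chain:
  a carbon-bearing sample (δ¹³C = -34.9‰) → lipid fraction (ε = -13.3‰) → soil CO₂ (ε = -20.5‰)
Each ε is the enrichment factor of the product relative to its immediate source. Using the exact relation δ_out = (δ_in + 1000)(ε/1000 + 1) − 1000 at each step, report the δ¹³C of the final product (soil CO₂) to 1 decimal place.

step 1: δ = (-34.90 + 1000)·(-13.3/1000 + 1) − 1000 = -47.74‰
step 2: δ = (-47.74 + 1000)·(-20.5/1000 + 1) − 1000 = -67.26‰

-67.3‰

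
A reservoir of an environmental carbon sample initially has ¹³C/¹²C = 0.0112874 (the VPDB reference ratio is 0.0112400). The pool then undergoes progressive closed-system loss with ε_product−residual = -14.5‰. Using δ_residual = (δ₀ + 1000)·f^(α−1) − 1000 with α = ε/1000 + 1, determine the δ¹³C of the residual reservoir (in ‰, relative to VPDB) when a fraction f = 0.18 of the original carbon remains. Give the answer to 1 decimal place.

δ₀ = (0.0112874/0.0112400 − 1)×1000 = (1.004217 − 1)×1000 = 4.217‰
α − 1 = ε/1000 = -0.0145
f^(α−1) = 0.18^(-0.0145) = 1.025176
δ_res = (4.217 + 1000) × 1.025176 − 1000 = 1029.500 − 1000 = 29.50‰

29.5‰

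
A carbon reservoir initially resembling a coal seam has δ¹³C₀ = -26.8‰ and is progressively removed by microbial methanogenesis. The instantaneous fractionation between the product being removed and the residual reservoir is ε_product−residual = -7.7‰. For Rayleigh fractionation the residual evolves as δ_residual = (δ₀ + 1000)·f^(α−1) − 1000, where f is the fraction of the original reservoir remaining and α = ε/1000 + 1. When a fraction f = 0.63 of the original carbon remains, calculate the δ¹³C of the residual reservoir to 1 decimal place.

Rayleigh residual: δ_res = (δ₀ + 1000)·f^(α−1) − 1000
α = ε/1000 + 1 = 0.99230, so α − 1 = -0.00770
f^(α−1) = 0.63^(-0.00770) = 1.003564
δ_res = (-26.8 + 1000) × 1.003564 − 1000 = 976.668 − 1000 = -23.33‰

-23.3‰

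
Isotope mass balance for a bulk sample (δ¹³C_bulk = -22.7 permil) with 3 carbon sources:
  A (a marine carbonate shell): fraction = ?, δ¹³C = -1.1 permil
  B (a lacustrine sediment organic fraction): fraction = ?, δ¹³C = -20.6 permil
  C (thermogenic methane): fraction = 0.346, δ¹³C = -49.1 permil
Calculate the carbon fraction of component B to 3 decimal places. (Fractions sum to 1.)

Let f_B and f_A be the unknown fractions; fractions sum to 1 so f_B + f_A = 0.654.
Mass balance: Σ fᵢ·δᵢ = δ_bulk ⇒ f_B·(-20.6) + f_A·(-1.1) = -22.7 − (-16.989) = -5.711
Substitute f_A = 0.654 − f_B:
f_B·(-20.6 − -1.1) = -5.711 − 0.654×(-1.1) = -4.992
f_B = -4.992 / -19.5 = 0.2560

0.256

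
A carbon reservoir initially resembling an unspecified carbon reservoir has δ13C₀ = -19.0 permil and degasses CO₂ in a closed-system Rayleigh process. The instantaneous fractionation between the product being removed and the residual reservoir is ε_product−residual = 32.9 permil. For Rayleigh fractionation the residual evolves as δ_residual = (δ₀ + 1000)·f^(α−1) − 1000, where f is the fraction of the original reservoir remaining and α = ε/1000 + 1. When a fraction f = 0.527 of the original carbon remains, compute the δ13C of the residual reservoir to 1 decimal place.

Rayleigh residual: δ_res = (δ₀ + 1000)·f^(α−1) − 1000
α = ε/1000 + 1 = 1.03290, so α − 1 = 0.03290
f^(α−1) = 0.527^(0.03290) = 0.979146
δ_res = (-19.0 + 1000) × 0.979146 − 1000 = 960.542 − 1000 = -39.46 permil

-39.5 permil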